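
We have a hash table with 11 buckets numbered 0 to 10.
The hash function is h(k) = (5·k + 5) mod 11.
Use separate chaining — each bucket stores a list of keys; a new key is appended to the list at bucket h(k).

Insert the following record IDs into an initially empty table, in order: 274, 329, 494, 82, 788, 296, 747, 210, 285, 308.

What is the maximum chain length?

Insert 274: h=0, bucket 0 empty -> new chain.
Insert 329: h=0, bucket 0 nonempty -> append to chain.
Insert 494: h=0, bucket 0 nonempty -> append to chain.
Insert 82: h=8, bucket 8 empty -> new chain.
Insert 788: h=7, bucket 7 empty -> new chain.
Insert 296: h=0, bucket 0 nonempty -> append to chain.
Insert 747: h=0, bucket 0 nonempty -> append to chain.
Insert 210: h=10, bucket 10 empty -> new chain.
Insert 285: h=0, bucket 0 nonempty -> append to chain.
Insert 308: h=5, bucket 5 empty -> new chain.
Final buckets:
0: 274 -> 329 -> 494 -> 296 -> 747 -> 285
1: .
2: .
3: .
4: .
5: 308
6: .
7: 788
8: 82
9: .
10: 210

6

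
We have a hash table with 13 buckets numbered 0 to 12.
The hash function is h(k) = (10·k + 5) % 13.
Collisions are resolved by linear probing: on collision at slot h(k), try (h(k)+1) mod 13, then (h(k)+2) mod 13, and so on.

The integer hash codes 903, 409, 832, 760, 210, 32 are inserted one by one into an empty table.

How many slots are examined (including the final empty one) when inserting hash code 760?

3

903 hashes to 0; slot 0 is free -> place at 0.
409 hashes to 0; 0 taken -> place at 1.
832 hashes to 5; slot 5 is free -> place at 5.
760 hashes to 0; 0,1 taken -> place at 2.
210 hashes to 12; slot 12 is free -> place at 12.
32 hashes to 0; 0,1,2 taken -> place at 3.
Table: [903, 409, 760, 32, ∅, 832, ∅, ∅, ∅, ∅, ∅, ∅, 210]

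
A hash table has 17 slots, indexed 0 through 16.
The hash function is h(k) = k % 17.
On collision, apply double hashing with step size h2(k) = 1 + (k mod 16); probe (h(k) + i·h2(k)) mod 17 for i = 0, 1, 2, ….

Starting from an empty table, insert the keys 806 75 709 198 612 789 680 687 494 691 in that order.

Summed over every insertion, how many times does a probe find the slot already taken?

5

806: h=7 -> slot 7
75: h=7, h2=12, probe 7,2 -> slot 2
709: h=12 -> slot 12
198: h=11 -> slot 11
612: h=0 -> slot 0
789: h=7, h2=6, probe 7,13 -> slot 13
680: h=0, h2=9, probe 0,9 -> slot 9
687: h=7, h2=16, probe 7,6 -> slot 6
494: h=1 -> slot 1
691: h=11, h2=4, probe 11,15 -> slot 15
Table: [612, 494, 75, -, -, -, 687, 806, -, 680, -, 198, 709, 789, -, 691, -]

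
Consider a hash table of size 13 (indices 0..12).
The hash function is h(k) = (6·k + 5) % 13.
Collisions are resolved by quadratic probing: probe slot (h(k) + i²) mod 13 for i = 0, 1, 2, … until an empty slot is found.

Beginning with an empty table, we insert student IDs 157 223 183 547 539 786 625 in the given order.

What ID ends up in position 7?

625

157: h=11 → slot 11
223: h=4 → slot 4
183: h=11, probe 11,12 → slot 12
547: h=11, probe 11,12,2 → slot 2
539: h=2, probe 2,3 → slot 3
786: h=2, probe 2,3,6 → slot 6
625: h=11, probe 11,12,2,7 → slot 7
Table: [-, -, 547, 539, 223, -, 786, 625, -, -, -, 157, 183]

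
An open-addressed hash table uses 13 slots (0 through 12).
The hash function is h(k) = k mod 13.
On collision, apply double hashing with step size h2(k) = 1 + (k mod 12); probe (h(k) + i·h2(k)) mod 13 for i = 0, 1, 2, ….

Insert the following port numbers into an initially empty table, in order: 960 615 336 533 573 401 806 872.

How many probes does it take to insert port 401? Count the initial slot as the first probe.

960 hashes to 11; slot 11 is free -> place at 11.
615 hashes to 4; slot 4 is free -> place at 4.
336 hashes to 11, h2=1; 11 taken -> place at 12.
533 hashes to 0; slot 0 is free -> place at 0.
573 hashes to 1; slot 1 is free -> place at 1.
401 hashes to 11, h2=6; 11,4 taken -> place at 10.
806 hashes to 0, h2=3; 0 taken -> place at 3.
872 hashes to 1, h2=9; 1,10 taken -> place at 6.
Table: [533, 573, -, 806, 615, -, 872, -, -, -, 401, 960, 336]

3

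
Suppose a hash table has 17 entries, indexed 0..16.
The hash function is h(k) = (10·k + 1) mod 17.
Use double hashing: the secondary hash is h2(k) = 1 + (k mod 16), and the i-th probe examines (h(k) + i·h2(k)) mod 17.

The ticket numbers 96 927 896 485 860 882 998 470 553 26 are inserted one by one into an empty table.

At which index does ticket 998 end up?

96 hashes to 9; slot 9 is free → place at 9.
927 hashes to 6; slot 6 is free → place at 6.
896 hashes to 2; slot 2 is free → place at 2.
485 hashes to 6, h2=6; 6 taken → place at 12.
860 hashes to 16; slot 16 is free → place at 16.
882 hashes to 15; slot 15 is free → place at 15.
998 hashes to 2, h2=7; 2,9,16,6 taken → place at 13.
470 hashes to 9, h2=7; 9,16,6,13 taken → place at 3.
553 hashes to 6, h2=10; 6,16,9,2,12 taken → place at 5.
26 hashes to 6, h2=11; 6 taken → place at 0.
Table: [26, ., 896, 470, ., 553, 927, ., ., 96, ., ., 485, 998, ., 882, 860]

13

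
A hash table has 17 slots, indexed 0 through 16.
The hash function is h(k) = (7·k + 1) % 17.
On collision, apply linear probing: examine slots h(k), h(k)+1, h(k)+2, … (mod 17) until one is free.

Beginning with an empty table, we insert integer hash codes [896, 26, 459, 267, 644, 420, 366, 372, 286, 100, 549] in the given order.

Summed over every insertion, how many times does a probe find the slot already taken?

15

896: h=0 → slot 0
26: h=13 → slot 13
459: h=1 → slot 1
267: h=0, probe 0,1,2 → slot 2
644: h=4 → slot 4
420: h=0, probe 0,1,2,3 → slot 3
366: h=13, probe 13,14 → slot 14
372: h=4, probe 4,5 → slot 5
286: h=14, probe 14,15 → slot 15
100: h=4, probe 4,5,6 → slot 6
549: h=2, probe 2,3,4,5,6,7 → slot 7
Table: [896, 459, 267, 420, 644, 372, 100, 549, _, _, _, _, _, 26, 366, 286, _]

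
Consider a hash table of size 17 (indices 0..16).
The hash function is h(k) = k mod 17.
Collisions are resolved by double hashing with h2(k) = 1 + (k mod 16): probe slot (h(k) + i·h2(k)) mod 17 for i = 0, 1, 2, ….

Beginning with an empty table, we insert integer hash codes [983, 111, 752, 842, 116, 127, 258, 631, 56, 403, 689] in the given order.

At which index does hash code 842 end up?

3

Insert 983: h=14, slot 14 empty → index 14.
Insert 111: h=9, slot 9 empty → index 9.
Insert 752: h=4, slot 4 empty → index 4.
Insert 842: h=9, h2=11, slot 9 occupied → index 3.
Insert 116: h=14, h2=5, slot 14 occupied → index 2.
Insert 127: h=8, slot 8 empty → index 8.
Insert 258: h=3, h2=3, slot 3 occupied → index 6.
Insert 631: h=2, h2=8, slot 2 occupied → index 10.
Insert 56: h=5, slot 5 empty → index 5.
Insert 403: h=12, slot 12 empty → index 12.
Insert 689: h=9, h2=2, slot 9 occupied → index 11.
Table: [_, _, 116, 842, 752, 56, 258, _, 127, 111, 631, 689, 403, _, 983, _, _]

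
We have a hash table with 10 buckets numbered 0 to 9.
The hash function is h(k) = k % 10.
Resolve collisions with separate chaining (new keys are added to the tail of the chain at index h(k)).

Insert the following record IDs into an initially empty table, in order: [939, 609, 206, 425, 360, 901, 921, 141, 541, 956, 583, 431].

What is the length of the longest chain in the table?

Insert 939: h=9, bucket 9 empty → new chain.
Insert 609: h=9, bucket 9 nonempty → append to chain.
Insert 206: h=6, bucket 6 empty → new chain.
Insert 425: h=5, bucket 5 empty → new chain.
Insert 360: h=0, bucket 0 empty → new chain.
Insert 901: h=1, bucket 1 empty → new chain.
Insert 921: h=1, bucket 1 nonempty → append to chain.
Insert 141: h=1, bucket 1 nonempty → append to chain.
Insert 541: h=1, bucket 1 nonempty → append to chain.
Insert 956: h=6, bucket 6 nonempty → append to chain.
Insert 583: h=3, bucket 3 empty → new chain.
Insert 431: h=1, bucket 1 nonempty → append to chain.
Final buckets:
0: 360
1: 901 -> 921 -> 141 -> 541 -> 431
2: ∅
3: 583
4: ∅
5: 425
6: 206 -> 956
7: ∅
8: ∅
9: 939 -> 609

5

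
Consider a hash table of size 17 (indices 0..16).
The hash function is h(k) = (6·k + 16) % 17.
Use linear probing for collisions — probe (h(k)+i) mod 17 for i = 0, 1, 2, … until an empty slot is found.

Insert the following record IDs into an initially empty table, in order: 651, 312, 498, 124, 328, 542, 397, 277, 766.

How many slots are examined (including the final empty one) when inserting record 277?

651 hashes to 12; slot 12 is free => place at 12.
312 hashes to 1; slot 1 is free => place at 1.
498 hashes to 12; 12 taken => place at 13.
124 hashes to 12; 12,13 taken => place at 14.
328 hashes to 12; 12,13,14 taken => place at 15.
542 hashes to 4; slot 4 is free => place at 4.
397 hashes to 1; 1 taken => place at 2.
277 hashes to 12; 12,13,14,15 taken => place at 16.
766 hashes to 5; slot 5 is free => place at 5.
Table: [_, 312, 397, _, 542, 766, _, _, _, _, _, _, 651, 498, 124, 328, 277]

5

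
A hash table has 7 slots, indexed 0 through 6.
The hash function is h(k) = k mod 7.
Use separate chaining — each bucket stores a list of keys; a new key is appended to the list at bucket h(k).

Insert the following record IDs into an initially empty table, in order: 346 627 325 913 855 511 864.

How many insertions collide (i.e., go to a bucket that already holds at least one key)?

Insert 346: h=3, bucket 3 empty → new chain.
Insert 627: h=4, bucket 4 empty → new chain.
Insert 325: h=3, bucket 3 nonempty → append to chain.
Insert 913: h=3, bucket 3 nonempty → append to chain.
Insert 855: h=1, bucket 1 empty → new chain.
Insert 511: h=0, bucket 0 empty → new chain.
Insert 864: h=3, bucket 3 nonempty → append to chain.
Final buckets:
0: 511
1: 855
2: —
3: 346 -> 325 -> 913 -> 864
4: 627
5: —
6: —

3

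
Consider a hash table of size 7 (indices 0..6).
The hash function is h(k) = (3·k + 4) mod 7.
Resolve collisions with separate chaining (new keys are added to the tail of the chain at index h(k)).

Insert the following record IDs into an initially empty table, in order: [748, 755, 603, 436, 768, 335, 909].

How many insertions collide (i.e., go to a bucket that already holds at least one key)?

3

Insert 748: h=1, bucket 1 empty → new chain.
Insert 755: h=1, bucket 1 nonempty → append to chain.
Insert 603: h=0, bucket 0 empty → new chain.
Insert 436: h=3, bucket 3 empty → new chain.
Insert 768: h=5, bucket 5 empty → new chain.
Insert 335: h=1, bucket 1 nonempty → append to chain.
Insert 909: h=1, bucket 1 nonempty → append to chain.
Final buckets:
0: 603
1: 748 -> 755 -> 335 -> 909
2: —
3: 436
4: —
5: 768
6: —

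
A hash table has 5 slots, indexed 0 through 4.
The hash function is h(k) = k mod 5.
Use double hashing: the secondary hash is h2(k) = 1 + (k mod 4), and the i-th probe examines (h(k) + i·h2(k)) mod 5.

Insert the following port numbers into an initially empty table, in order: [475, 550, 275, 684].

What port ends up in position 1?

475 hashes to 0; slot 0 is free -> place at 0.
550 hashes to 0, h2=3; 0 taken -> place at 3.
275 hashes to 0, h2=4; 0 taken -> place at 4.
684 hashes to 4, h2=1; 4,0 taken -> place at 1.
Table: [475, 684, ., 550, 275]

684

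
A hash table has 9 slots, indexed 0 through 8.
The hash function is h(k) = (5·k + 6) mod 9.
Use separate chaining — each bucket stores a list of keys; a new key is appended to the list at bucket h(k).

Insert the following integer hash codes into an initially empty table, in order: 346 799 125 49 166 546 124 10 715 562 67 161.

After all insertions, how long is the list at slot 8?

346 -> bucket 8
799 -> bucket 5
125 -> bucket 1
49 -> bucket 8 (collision)
166 -> bucket 8 (collision)
546 -> bucket 0
124 -> bucket 5 (collision)
10 -> bucket 2
715 -> bucket 8 (collision)
562 -> bucket 8 (collision)
67 -> bucket 8 (collision)
161 -> bucket 1 (collision)
Final buckets:
0: 546
1: 125 -> 161
2: 10
3: -
4: -
5: 799 -> 124
6: -
7: -
8: 346 -> 49 -> 166 -> 715 -> 562 -> 67

6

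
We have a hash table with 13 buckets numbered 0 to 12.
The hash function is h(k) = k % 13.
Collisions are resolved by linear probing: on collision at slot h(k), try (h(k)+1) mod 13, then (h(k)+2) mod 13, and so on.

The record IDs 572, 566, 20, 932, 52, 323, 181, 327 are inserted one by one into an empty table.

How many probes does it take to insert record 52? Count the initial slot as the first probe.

2

572: h=0 => slot 0
566: h=7 => slot 7
20: h=7, probe 7,8 => slot 8
932: h=9 => slot 9
52: h=0, probe 0,1 => slot 1
323: h=11 => slot 11
181: h=12 => slot 12
327: h=2 => slot 2
Table: [572, 52, 327, ., ., ., ., 566, 20, 932, ., 323, 181]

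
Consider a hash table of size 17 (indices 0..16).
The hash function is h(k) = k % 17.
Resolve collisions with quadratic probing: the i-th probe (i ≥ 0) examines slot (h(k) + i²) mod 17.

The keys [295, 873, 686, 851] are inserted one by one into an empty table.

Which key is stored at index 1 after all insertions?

851

295 hashes to 6; slot 6 is free => place at 6.
873 hashes to 6; 6 taken => place at 7.
686 hashes to 6; 6,7 taken => place at 10.
851 hashes to 1; slot 1 is free => place at 1.
Table: [∅, 851, ∅, ∅, ∅, ∅, 295, 873, ∅, ∅, 686, ∅, ∅, ∅, ∅, ∅, ∅]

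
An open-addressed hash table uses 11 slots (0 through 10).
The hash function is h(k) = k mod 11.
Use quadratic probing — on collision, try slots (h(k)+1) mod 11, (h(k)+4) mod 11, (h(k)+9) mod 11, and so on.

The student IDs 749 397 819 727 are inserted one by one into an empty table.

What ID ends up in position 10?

749: h=1 -> slot 1
397: h=1, probe 1,2 -> slot 2
819: h=5 -> slot 5
727: h=1, probe 1,2,5,10 -> slot 10
Table: [., 749, 397, ., ., 819, ., ., ., ., 727]

727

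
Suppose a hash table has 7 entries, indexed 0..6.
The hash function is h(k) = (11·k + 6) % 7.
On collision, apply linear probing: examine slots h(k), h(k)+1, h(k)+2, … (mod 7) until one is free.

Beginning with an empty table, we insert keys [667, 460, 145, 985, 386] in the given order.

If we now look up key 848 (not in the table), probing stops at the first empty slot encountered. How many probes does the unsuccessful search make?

2

667 hashes to 0; slot 0 is free => place at 0.
460 hashes to 5; slot 5 is free => place at 5.
145 hashes to 5; 5 taken => place at 6.
985 hashes to 5; 5,6,0 taken => place at 1.
386 hashes to 3; slot 3 is free => place at 3.
Table: [667, 985, ., 386, ., 460, 145]
Lookup 848: h=3, probe 3,4 → slot 4 empty, not found.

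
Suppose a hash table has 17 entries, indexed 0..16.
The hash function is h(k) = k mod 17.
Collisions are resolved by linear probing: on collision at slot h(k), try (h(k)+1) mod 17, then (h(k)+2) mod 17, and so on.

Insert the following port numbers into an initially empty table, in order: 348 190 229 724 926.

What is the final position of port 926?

348: h=8 => slot 8
190: h=3 => slot 3
229: h=8, probe 8,9 => slot 9
724: h=10 => slot 10
926: h=8, probe 8,9,10,11 => slot 11
Table: [_, _, _, 190, _, _, _, _, 348, 229, 724, 926, _, _, _, _, _]

11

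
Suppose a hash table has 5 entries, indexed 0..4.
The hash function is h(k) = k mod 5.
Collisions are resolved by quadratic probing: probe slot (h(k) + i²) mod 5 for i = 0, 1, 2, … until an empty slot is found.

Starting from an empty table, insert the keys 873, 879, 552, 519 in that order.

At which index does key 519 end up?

0

Insert 873: h=3, slot 3 empty -> index 3.
Insert 879: h=4, slot 4 empty -> index 4.
Insert 552: h=2, slot 2 empty -> index 2.
Insert 519: h=4, slot 4 occupied -> index 0.
Table: [519, ∅, 552, 873, 879]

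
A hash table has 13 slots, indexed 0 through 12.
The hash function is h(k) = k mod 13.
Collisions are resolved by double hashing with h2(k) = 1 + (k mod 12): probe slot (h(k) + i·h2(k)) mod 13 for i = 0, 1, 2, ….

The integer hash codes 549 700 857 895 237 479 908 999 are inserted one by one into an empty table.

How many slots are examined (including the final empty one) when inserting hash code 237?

2

549: h=3 → slot 3
700: h=11 → slot 11
857: h=12 → slot 12
895: h=11, h2=8, probe 11,6 → slot 6
237: h=3, h2=10, probe 3,0 → slot 0
479: h=11, h2=12, probe 11,10 → slot 10
908: h=11, h2=9, probe 11,7 → slot 7
999: h=11, h2=4, probe 11,2 → slot 2
Table: [237, ∅, 999, 549, ∅, ∅, 895, 908, ∅, ∅, 479, 700, 857]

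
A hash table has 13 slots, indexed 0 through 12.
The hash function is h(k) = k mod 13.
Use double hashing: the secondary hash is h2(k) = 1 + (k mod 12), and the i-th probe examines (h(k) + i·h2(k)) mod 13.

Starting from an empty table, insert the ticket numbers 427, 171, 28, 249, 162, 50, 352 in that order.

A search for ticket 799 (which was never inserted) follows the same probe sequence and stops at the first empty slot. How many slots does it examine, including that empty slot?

3

427 hashes to 11; slot 11 is free => place at 11.
171 hashes to 2; slot 2 is free => place at 2.
28 hashes to 2, h2=5; 2 taken => place at 7.
249 hashes to 2, h2=10; 2 taken => place at 12.
162 hashes to 6; slot 6 is free => place at 6.
50 hashes to 11, h2=3; 11 taken => place at 1.
352 hashes to 1, h2=5; 1,6,11 taken => place at 3.
Table: [., 50, 171, 352, ., ., 162, 28, ., ., ., 427, 249]
Lookup 799: h=6, h2=8, probe 6,1,9 → slot 9 empty, not found.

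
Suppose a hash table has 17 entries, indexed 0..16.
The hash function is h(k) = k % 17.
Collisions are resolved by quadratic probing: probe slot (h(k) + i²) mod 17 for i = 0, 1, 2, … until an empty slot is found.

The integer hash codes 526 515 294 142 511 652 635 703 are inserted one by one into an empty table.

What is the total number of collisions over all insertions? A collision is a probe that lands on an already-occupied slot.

12

Insert 526: h=16, slot 16 empty => index 16.
Insert 515: h=5, slot 5 empty => index 5.
Insert 294: h=5, slot 5 occupied => index 6.
Insert 142: h=6, slot 6 occupied => index 7.
Insert 511: h=1, slot 1 empty => index 1.
Insert 652: h=6, slots 6,7 occupied => index 10.
Insert 635: h=6, slots 6,7,10 occupied => index 15.
Insert 703: h=6, slots 6,7,10,15,5 occupied => index 14.
Table: [—, 511, —, —, —, 515, 294, 142, —, —, 652, —, —, —, 703, 635, 526]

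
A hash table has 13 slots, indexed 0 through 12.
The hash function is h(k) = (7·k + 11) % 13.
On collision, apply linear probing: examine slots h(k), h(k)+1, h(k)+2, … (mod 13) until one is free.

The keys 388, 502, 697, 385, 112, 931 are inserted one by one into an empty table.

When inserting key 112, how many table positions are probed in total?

4

388: h=10 → slot 10
502: h=2 → slot 2
697: h=2, probe 2,3 → slot 3
385: h=2, probe 2,3,4 → slot 4
112: h=2, probe 2,3,4,5 → slot 5
931: h=2, probe 2,3,4,5,6 → slot 6
Table: [∅, ∅, 502, 697, 385, 112, 931, ∅, ∅, ∅, 388, ∅, ∅]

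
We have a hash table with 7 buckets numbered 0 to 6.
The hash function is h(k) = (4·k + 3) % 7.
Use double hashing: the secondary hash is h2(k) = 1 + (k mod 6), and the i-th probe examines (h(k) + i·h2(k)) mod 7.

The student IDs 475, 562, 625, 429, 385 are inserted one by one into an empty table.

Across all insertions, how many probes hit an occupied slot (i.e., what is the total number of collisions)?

475 hashes to 6; slot 6 is free -> place at 6.
562 hashes to 4; slot 4 is free -> place at 4.
625 hashes to 4, h2=2; 4,6 taken -> place at 1.
429 hashes to 4, h2=4; 4,1 taken -> place at 5.
385 hashes to 3; slot 3 is free -> place at 3.
Table: [_, 625, _, 385, 562, 429, 475]

4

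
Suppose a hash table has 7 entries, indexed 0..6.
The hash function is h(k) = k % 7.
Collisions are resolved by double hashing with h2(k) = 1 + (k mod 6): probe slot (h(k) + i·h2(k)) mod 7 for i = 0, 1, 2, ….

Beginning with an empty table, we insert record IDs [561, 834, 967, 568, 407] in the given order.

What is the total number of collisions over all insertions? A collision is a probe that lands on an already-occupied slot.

Insert 561: h=1, slot 1 empty => index 1.
Insert 834: h=1, h2=1, slot 1 occupied => index 2.
Insert 967: h=1, h2=2, slot 1 occupied => index 3.
Insert 568: h=1, h2=5, slot 1 occupied => index 6.
Insert 407: h=1, h2=6, slot 1 occupied => index 0.
Table: [407, 561, 834, 967, ., ., 568]

4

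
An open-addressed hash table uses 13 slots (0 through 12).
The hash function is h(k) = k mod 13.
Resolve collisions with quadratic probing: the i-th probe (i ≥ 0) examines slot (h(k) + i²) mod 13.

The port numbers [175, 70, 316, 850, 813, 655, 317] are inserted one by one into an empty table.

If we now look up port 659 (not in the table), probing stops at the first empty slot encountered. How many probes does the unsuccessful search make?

2

Insert 175: h=6, slot 6 empty -> index 6.
Insert 70: h=5, slot 5 empty -> index 5.
Insert 316: h=4, slot 4 empty -> index 4.
Insert 850: h=5, slots 5,6 occupied -> index 9.
Insert 813: h=7, slot 7 empty -> index 7.
Insert 655: h=5, slots 5,6,9 occupied -> index 1.
Insert 317: h=5, slots 5,6,9,1 occupied -> index 8.
Table: [∅, 655, ∅, ∅, 316, 70, 175, 813, 317, 850, ∅, ∅, ∅]
Lookup 659: h=9, probe 9,10 → slot 10 empty, not found.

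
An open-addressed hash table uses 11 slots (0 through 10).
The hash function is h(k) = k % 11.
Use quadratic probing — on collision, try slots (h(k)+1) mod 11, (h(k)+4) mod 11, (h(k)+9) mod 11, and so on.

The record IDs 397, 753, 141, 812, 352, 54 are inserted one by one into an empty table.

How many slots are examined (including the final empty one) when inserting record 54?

Insert 397: h=1, slot 1 empty => index 1.
Insert 753: h=5, slot 5 empty => index 5.
Insert 141: h=9, slot 9 empty => index 9.
Insert 812: h=9, slot 9 occupied => index 10.
Insert 352: h=0, slot 0 empty => index 0.
Insert 54: h=10, slots 10,0 occupied => index 3.
Table: [352, 397, —, 54, —, 753, —, —, —, 141, 812]

3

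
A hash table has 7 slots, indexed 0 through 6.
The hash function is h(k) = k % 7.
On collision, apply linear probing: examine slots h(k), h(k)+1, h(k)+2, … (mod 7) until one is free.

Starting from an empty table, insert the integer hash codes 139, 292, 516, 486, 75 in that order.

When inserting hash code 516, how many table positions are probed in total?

Insert 139: h=6, slot 6 empty → index 6.
Insert 292: h=5, slot 5 empty → index 5.
Insert 516: h=5, slots 5,6 occupied → index 0.
Insert 486: h=3, slot 3 empty → index 3.
Insert 75: h=5, slots 5,6,0 occupied → index 1.
Table: [516, 75, ∅, 486, ∅, 292, 139]

3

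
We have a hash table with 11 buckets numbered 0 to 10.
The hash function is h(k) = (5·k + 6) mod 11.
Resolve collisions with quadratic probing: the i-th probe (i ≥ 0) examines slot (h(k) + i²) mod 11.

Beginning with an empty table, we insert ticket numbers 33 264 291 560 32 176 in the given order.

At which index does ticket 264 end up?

Insert 33: h=6, slot 6 empty => index 6.
Insert 264: h=6, slot 6 occupied => index 7.
Insert 291: h=9, slot 9 empty => index 9.
Insert 560: h=1, slot 1 empty => index 1.
Insert 32: h=1, slot 1 occupied => index 2.
Insert 176: h=6, slots 6,7 occupied => index 10.
Table: [-, 560, 32, -, -, -, 33, 264, -, 291, 176]

7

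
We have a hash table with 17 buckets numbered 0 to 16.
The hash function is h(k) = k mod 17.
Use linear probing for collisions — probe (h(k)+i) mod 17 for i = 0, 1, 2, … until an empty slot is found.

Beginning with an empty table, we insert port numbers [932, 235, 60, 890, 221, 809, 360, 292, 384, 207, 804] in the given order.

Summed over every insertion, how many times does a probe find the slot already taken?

Insert 932: h=14, slot 14 empty → index 14.
Insert 235: h=14, slot 14 occupied → index 15.
Insert 60: h=9, slot 9 empty → index 9.
Insert 890: h=6, slot 6 empty → index 6.
Insert 221: h=0, slot 0 empty → index 0.
Insert 809: h=10, slot 10 empty → index 10.
Insert 360: h=3, slot 3 empty → index 3.
Insert 292: h=3, slot 3 occupied → index 4.
Insert 384: h=10, slot 10 occupied → index 11.
Insert 207: h=3, slots 3,4 occupied → index 5.
Insert 804: h=5, slots 5,6 occupied → index 7.
Table: [221, _, _, 360, 292, 207, 890, 804, _, 60, 809, 384, _, _, 932, 235, _]

7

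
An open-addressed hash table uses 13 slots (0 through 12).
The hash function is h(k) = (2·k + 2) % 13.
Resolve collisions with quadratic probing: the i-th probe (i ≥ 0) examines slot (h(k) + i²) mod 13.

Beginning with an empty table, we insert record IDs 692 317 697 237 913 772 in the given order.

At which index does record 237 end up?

9

Insert 692: h=8, slot 8 empty → index 8.
Insert 317: h=12, slot 12 empty → index 12.
Insert 697: h=5, slot 5 empty → index 5.
Insert 237: h=8, slot 8 occupied → index 9.
Insert 913: h=8, slots 8,9,12 occupied → index 4.
Insert 772: h=12, slot 12 occupied → index 0.
Table: [772, _, _, _, 913, 697, _, _, 692, 237, _, _, 317]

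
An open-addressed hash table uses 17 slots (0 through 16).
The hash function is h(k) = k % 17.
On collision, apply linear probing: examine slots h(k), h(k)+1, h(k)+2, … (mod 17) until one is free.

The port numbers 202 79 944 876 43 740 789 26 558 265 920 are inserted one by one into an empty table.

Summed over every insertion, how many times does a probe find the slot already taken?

22

202 hashes to 15; slot 15 is free → place at 15.
79 hashes to 11; slot 11 is free → place at 11.
944 hashes to 9; slot 9 is free → place at 9.
876 hashes to 9; 9 taken → place at 10.
43 hashes to 9; 9,10,11 taken → place at 12.
740 hashes to 9; 9,10,11,12 taken → place at 13.
789 hashes to 7; slot 7 is free → place at 7.
26 hashes to 9; 9,10,11,12,13 taken → place at 14.
558 hashes to 14; 14,15 taken → place at 16.
265 hashes to 10; 10,11,12,13,14,15,16 taken → place at 0.
920 hashes to 2; slot 2 is free → place at 2.
Table: [265, —, 920, —, —, —, —, 789, —, 944, 876, 79, 43, 740, 26, 202, 558]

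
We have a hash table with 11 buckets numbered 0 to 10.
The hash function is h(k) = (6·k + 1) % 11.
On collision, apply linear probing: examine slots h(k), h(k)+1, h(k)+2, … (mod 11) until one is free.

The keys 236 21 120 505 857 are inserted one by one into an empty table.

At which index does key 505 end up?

8

236: h=9 => slot 9
21: h=6 => slot 6
120: h=6, probe 6,7 => slot 7
505: h=6, probe 6,7,8 => slot 8
857: h=6, probe 6,7,8,9,10 => slot 10
Table: [∅, ∅, ∅, ∅, ∅, ∅, 21, 120, 505, 236, 857]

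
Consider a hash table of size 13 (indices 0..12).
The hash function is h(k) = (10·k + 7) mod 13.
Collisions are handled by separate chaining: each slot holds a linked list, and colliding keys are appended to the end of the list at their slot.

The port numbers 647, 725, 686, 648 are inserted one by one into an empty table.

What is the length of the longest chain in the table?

Insert 647: h=3, bucket 3 empty → new chain.
Insert 725: h=3, bucket 3 nonempty → append to chain.
Insert 686: h=3, bucket 3 nonempty → append to chain.
Insert 648: h=0, bucket 0 empty → new chain.
Final buckets:
0: 648
1: -
2: -
3: 647 -> 725 -> 686
4: -
5: -
6: -
7: -
8: -
9: -
10: -
11: -
12: -

3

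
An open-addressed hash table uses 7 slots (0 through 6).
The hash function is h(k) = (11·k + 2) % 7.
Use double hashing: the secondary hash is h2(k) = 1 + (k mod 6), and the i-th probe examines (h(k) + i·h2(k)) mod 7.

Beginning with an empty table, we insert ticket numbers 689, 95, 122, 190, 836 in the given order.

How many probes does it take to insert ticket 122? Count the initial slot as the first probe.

Insert 689: h=0, slot 0 empty -> index 0.
Insert 95: h=4, slot 4 empty -> index 4.
Insert 122: h=0, h2=3, slot 0 occupied -> index 3.
Insert 190: h=6, slot 6 empty -> index 6.
Insert 836: h=0, h2=3, slots 0,3,6 occupied -> index 2.
Table: [689, —, 836, 122, 95, —, 190]

2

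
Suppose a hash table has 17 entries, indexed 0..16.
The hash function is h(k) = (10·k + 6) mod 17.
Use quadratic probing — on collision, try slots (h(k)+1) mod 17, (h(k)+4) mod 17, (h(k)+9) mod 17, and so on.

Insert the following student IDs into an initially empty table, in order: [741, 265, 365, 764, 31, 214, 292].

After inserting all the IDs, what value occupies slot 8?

214

741: h=4 => slot 4
265: h=4, probe 4,5 => slot 5
365: h=1 => slot 1
764: h=13 => slot 13
31: h=10 => slot 10
214: h=4, probe 4,5,8 => slot 8
292: h=2 => slot 2
Table: [∅, 365, 292, ∅, 741, 265, ∅, ∅, 214, ∅, 31, ∅, ∅, 764, ∅, ∅, ∅]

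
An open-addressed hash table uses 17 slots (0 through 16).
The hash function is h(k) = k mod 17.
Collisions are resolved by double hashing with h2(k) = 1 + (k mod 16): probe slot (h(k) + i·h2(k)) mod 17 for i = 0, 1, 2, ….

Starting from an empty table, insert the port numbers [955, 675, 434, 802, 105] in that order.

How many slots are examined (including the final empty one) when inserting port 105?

2

955: h=3 → slot 3
675: h=12 → slot 12
434: h=9 → slot 9
802: h=3, h2=3, probe 3,6 → slot 6
105: h=3, h2=10, probe 3,13 → slot 13
Table: [∅, ∅, ∅, 955, ∅, ∅, 802, ∅, ∅, 434, ∅, ∅, 675, 105, ∅, ∅, ∅]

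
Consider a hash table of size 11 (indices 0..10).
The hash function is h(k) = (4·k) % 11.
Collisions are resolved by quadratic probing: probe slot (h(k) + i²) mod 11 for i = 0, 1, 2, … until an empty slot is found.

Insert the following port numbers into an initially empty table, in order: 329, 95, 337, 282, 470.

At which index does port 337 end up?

329 hashes to 7; slot 7 is free -> place at 7.
95 hashes to 6; slot 6 is free -> place at 6.
337 hashes to 6; 6,7 taken -> place at 10.
282 hashes to 6; 6,7,10 taken -> place at 4.
470 hashes to 10; 10 taken -> place at 0.
Table: [470, —, —, —, 282, —, 95, 329, —, —, 337]

10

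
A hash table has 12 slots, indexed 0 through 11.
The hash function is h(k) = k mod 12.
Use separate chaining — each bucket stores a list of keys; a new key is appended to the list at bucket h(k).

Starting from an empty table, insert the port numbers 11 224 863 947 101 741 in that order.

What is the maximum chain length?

3

11 -> bucket 11
224 -> bucket 8
863 -> bucket 11 (collision)
947 -> bucket 11 (collision)
101 -> bucket 5
741 -> bucket 9
Final buckets:
0: —
1: —
2: —
3: —
4: —
5: 101
6: —
7: —
8: 224
9: 741
10: —
11: 11 -> 863 -> 947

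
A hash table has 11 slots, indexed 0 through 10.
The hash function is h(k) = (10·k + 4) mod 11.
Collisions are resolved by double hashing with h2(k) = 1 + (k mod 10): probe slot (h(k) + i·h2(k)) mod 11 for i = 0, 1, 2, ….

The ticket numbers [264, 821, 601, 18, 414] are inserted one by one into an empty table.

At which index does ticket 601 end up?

10

264 hashes to 4; slot 4 is free → place at 4.
821 hashes to 8; slot 8 is free → place at 8.
601 hashes to 8, h2=2; 8 taken → place at 10.
18 hashes to 8, h2=9; 8 taken → place at 6.
414 hashes to 8, h2=5; 8 taken → place at 2.
Table: [∅, ∅, 414, ∅, 264, ∅, 18, ∅, 821, ∅, 601]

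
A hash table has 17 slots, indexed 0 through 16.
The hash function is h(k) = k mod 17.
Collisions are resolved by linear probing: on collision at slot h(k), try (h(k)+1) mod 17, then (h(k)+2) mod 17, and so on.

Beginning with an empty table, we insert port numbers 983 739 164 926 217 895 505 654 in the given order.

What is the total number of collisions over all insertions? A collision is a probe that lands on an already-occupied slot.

7

983 hashes to 14; slot 14 is free => place at 14.
739 hashes to 8; slot 8 is free => place at 8.
164 hashes to 11; slot 11 is free => place at 11.
926 hashes to 8; 8 taken => place at 9.
217 hashes to 13; slot 13 is free => place at 13.
895 hashes to 11; 11 taken => place at 12.
505 hashes to 12; 12,13,14 taken => place at 15.
654 hashes to 8; 8,9 taken => place at 10.
Table: [., ., ., ., ., ., ., ., 739, 926, 654, 164, 895, 217, 983, 505, .]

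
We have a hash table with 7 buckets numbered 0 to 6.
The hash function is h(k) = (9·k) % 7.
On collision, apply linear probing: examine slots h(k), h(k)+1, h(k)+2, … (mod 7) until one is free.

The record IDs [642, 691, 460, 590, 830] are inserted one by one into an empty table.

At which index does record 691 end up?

4

Insert 642: h=3, slot 3 empty -> index 3.
Insert 691: h=3, slot 3 occupied -> index 4.
Insert 460: h=3, slots 3,4 occupied -> index 5.
Insert 590: h=4, slots 4,5 occupied -> index 6.
Insert 830: h=1, slot 1 empty -> index 1.
Table: [∅, 830, ∅, 642, 691, 460, 590]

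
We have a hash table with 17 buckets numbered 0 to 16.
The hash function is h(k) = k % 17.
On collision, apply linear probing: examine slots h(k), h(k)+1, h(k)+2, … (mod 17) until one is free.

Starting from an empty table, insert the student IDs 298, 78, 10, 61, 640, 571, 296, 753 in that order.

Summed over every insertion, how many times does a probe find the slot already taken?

Insert 298: h=9, slot 9 empty → index 9.
Insert 78: h=10, slot 10 empty → index 10.
Insert 10: h=10, slot 10 occupied → index 11.
Insert 61: h=10, slots 10,11 occupied → index 12.
Insert 640: h=11, slots 11,12 occupied → index 13.
Insert 571: h=10, slots 10,11,12,13 occupied → index 14.
Insert 296: h=7, slot 7 empty → index 7.
Insert 753: h=5, slot 5 empty → index 5.
Table: [∅, ∅, ∅, ∅, ∅, 753, ∅, 296, ∅, 298, 78, 10, 61, 640, 571, ∅, ∅]

9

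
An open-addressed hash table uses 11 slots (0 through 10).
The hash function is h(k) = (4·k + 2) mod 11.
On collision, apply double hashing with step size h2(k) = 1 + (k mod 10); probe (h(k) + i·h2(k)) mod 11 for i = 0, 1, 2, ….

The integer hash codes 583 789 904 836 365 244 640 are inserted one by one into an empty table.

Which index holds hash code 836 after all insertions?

9

583: h=2 -> slot 2
789: h=1 -> slot 1
904: h=10 -> slot 10
836: h=2, h2=7, probe 2,9 -> slot 9
365: h=10, h2=6, probe 10,5 -> slot 5
244: h=10, h2=5, probe 10,4 -> slot 4
640: h=10, h2=1, probe 10,0 -> slot 0
Table: [640, 789, 583, _, 244, 365, _, _, _, 836, 904]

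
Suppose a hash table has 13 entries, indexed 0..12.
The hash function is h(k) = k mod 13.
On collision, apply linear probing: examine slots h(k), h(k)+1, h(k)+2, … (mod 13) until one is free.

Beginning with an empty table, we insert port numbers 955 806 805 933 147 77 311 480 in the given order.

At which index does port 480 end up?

3

955: h=6 -> slot 6
806: h=0 -> slot 0
805: h=12 -> slot 12
933: h=10 -> slot 10
147: h=4 -> slot 4
77: h=12, probe 12,0,1 -> slot 1
311: h=12, probe 12,0,1,2 -> slot 2
480: h=12, probe 12,0,1,2,3 -> slot 3
Table: [806, 77, 311, 480, 147, —, 955, —, —, —, 933, —, 805]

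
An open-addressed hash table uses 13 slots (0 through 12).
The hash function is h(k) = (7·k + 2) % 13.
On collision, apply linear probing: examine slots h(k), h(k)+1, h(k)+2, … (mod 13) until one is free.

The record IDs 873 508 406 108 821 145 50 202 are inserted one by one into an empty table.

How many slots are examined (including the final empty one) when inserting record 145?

4

873: h=3 => slot 3
508: h=9 => slot 9
406: h=10 => slot 10
108: h=4 => slot 4
821: h=3, probe 3,4,5 => slot 5
145: h=3, probe 3,4,5,6 => slot 6
50: h=1 => slot 1
202: h=12 => slot 12
Table: [—, 50, —, 873, 108, 821, 145, —, —, 508, 406, —, 202]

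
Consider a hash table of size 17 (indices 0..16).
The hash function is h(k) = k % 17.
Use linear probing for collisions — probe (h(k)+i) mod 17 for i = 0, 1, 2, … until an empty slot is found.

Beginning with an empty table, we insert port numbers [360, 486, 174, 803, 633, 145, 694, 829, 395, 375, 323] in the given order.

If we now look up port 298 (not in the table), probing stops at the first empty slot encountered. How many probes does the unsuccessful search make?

3

360 hashes to 3; slot 3 is free -> place at 3.
486 hashes to 10; slot 10 is free -> place at 10.
174 hashes to 4; slot 4 is free -> place at 4.
803 hashes to 4; 4 taken -> place at 5.
633 hashes to 4; 4,5 taken -> place at 6.
145 hashes to 9; slot 9 is free -> place at 9.
694 hashes to 14; slot 14 is free -> place at 14.
829 hashes to 13; slot 13 is free -> place at 13.
395 hashes to 4; 4,5,6 taken -> place at 7.
375 hashes to 1; slot 1 is free -> place at 1.
323 hashes to 0; slot 0 is free -> place at 0.
Table: [323, 375, ∅, 360, 174, 803, 633, 395, ∅, 145, 486, ∅, ∅, 829, 694, ∅, ∅]
Lookup 298: h=9, probe 9,10,11 → slot 11 empty, not found.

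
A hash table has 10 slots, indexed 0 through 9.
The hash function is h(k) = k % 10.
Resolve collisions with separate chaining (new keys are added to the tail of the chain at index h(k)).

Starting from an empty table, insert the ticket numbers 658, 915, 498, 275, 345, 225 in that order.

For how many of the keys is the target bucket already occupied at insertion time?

4

Insert 658: h=8, bucket 8 empty → new chain.
Insert 915: h=5, bucket 5 empty → new chain.
Insert 498: h=8, bucket 8 nonempty → append to chain.
Insert 275: h=5, bucket 5 nonempty → append to chain.
Insert 345: h=5, bucket 5 nonempty → append to chain.
Insert 225: h=5, bucket 5 nonempty → append to chain.
Final buckets:
0: _
1: _
2: _
3: _
4: _
5: 915 -> 275 -> 345 -> 225
6: _
7: _
8: 658 -> 498
9: _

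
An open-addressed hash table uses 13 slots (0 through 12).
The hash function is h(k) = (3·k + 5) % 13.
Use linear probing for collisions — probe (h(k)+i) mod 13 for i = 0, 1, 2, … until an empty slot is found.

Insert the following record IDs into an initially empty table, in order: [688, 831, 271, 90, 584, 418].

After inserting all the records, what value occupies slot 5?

688 hashes to 2; slot 2 is free => place at 2.
831 hashes to 2; 2 taken => place at 3.
271 hashes to 12; slot 12 is free => place at 12.
90 hashes to 2; 2,3 taken => place at 4.
584 hashes to 2; 2,3,4 taken => place at 5.
418 hashes to 11; slot 11 is free => place at 11.
Table: [-, -, 688, 831, 90, 584, -, -, -, -, -, 418, 271]

584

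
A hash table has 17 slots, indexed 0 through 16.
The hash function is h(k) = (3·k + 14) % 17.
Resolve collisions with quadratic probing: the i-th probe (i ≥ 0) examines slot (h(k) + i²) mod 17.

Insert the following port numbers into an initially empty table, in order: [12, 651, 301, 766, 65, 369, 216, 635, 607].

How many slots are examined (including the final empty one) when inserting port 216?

12 hashes to 16; slot 16 is free -> place at 16.
651 hashes to 12; slot 12 is free -> place at 12.
301 hashes to 16; 16 taken -> place at 0.
766 hashes to 0; 0 taken -> place at 1.
65 hashes to 5; slot 5 is free -> place at 5.
369 hashes to 16; 16,0 taken -> place at 3.
216 hashes to 16; 16,0,3 taken -> place at 8.
635 hashes to 15; slot 15 is free -> place at 15.
607 hashes to 16; 16,0,3,8,15 taken -> place at 7.
Table: [301, 766, ∅, 369, ∅, 65, ∅, 607, 216, ∅, ∅, ∅, 651, ∅, ∅, 635, 12]

4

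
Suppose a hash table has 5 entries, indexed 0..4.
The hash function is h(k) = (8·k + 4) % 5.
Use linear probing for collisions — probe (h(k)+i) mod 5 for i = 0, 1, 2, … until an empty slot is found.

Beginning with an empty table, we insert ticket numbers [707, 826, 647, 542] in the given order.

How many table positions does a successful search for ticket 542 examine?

707: h=0 => slot 0
826: h=2 => slot 2
647: h=0, probe 0,1 => slot 1
542: h=0, probe 0,1,2,3 => slot 3
Table: [707, 647, 826, 542, —]
Lookup 542: h=0, probe 0,1,2,3 → found at 3.

4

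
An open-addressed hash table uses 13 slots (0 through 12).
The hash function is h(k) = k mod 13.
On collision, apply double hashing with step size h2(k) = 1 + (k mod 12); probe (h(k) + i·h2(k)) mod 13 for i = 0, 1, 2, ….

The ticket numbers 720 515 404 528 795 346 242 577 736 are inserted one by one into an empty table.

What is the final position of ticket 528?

9

720: h=5 → slot 5
515: h=8 → slot 8
404: h=1 → slot 1
528: h=8, h2=1, probe 8,9 → slot 9
795: h=2 → slot 2
346: h=8, h2=11, probe 8,6 → slot 6
242: h=8, h2=3, probe 8,11 → slot 11
577: h=5, h2=2, probe 5,7 → slot 7
736: h=8, h2=5, probe 8,0 → slot 0
Table: [736, 404, 795, —, —, 720, 346, 577, 515, 528, —, 242, —]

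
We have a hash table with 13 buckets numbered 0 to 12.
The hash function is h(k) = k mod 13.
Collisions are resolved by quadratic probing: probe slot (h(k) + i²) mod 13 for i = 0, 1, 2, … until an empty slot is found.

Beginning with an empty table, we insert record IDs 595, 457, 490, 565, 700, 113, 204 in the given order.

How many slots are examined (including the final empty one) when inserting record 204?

595 hashes to 10; slot 10 is free => place at 10.
457 hashes to 2; slot 2 is free => place at 2.
490 hashes to 9; slot 9 is free => place at 9.
565 hashes to 6; slot 6 is free => place at 6.
700 hashes to 11; slot 11 is free => place at 11.
113 hashes to 9; 9,10 taken => place at 0.
204 hashes to 9; 9,10,0 taken => place at 5.
Table: [113, -, 457, -, -, 204, 565, -, -, 490, 595, 700, -]

4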